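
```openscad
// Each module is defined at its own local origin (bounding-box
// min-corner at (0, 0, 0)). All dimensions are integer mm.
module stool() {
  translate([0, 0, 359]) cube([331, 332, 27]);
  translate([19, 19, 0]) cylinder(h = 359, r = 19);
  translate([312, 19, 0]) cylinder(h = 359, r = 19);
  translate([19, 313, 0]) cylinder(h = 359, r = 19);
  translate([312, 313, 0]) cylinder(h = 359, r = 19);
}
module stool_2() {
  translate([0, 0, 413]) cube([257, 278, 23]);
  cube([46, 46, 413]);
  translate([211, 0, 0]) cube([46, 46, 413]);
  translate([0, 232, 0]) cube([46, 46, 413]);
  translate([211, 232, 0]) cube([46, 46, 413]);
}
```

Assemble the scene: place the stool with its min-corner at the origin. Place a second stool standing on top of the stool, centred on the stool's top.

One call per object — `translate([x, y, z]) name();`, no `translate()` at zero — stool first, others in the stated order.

stool();
translate([37, 27, 386]) stool_2();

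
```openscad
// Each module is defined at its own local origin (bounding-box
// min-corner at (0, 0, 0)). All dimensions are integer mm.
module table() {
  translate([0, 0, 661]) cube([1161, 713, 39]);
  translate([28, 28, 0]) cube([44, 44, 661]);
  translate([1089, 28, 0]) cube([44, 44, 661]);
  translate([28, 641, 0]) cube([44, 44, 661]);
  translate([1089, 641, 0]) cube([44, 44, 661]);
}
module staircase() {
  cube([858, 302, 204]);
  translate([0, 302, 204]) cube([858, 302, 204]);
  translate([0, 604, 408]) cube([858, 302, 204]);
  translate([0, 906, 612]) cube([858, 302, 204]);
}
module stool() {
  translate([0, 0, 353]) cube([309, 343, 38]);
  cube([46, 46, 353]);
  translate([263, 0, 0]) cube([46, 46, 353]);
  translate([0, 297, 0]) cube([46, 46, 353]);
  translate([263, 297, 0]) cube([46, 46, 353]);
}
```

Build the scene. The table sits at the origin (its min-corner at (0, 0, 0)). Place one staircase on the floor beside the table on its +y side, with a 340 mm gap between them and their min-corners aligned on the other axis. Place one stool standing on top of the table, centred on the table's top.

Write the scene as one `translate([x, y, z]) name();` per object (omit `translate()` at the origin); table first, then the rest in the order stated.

table();
translate([0, 1053, 0]) staircase();
translate([426, 185, 700]) stool();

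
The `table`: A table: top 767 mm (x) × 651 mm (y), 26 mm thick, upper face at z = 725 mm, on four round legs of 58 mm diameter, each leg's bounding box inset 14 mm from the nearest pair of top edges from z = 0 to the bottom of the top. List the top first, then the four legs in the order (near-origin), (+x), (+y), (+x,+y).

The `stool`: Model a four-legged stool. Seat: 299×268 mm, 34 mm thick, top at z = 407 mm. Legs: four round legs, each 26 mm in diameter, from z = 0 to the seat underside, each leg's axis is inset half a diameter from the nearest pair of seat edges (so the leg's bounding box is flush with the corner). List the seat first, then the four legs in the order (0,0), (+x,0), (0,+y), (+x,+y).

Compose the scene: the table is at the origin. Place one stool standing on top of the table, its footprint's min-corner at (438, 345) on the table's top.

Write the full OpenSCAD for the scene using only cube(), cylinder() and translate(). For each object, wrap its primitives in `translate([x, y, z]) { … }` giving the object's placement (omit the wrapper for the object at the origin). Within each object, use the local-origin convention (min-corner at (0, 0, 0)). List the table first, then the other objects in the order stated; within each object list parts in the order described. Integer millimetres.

translate([0, 0, 699]) cube([767, 651, 26]);
translate([43, 43, 0]) cylinder(h = 699, r = 29);
translate([724, 43, 0]) cylinder(h = 699, r = 29);
translate([43, 608, 0]) cylinder(h = 699, r = 29);
translate([724, 608, 0]) cylinder(h = 699, r = 29);
translate([438, 345, 725]) {
  translate([0, 0, 373]) cube([299, 268, 34]);
  translate([13, 13, 0]) cylinder(h = 373, r = 13);
  translate([286, 13, 0]) cylinder(h = 373, r = 13);
  translate([13, 255, 0]) cylinder(h = 373, r = 13);
  translate([286, 255, 0]) cylinder(h = 373, r = 13);
}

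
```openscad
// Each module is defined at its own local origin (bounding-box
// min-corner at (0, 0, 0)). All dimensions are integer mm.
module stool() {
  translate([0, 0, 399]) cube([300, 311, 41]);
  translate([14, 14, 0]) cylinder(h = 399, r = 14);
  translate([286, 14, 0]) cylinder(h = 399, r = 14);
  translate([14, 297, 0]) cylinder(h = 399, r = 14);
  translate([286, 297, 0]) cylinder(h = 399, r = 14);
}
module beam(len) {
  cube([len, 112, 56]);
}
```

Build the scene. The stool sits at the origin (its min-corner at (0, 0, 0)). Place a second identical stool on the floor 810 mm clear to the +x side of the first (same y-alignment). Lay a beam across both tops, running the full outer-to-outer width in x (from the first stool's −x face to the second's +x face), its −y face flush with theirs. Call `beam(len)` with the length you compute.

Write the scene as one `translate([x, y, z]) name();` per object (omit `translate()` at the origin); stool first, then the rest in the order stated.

stool();
translate([1110, 0, 0]) stool();
translate([0, 0, 440]) beam(1410);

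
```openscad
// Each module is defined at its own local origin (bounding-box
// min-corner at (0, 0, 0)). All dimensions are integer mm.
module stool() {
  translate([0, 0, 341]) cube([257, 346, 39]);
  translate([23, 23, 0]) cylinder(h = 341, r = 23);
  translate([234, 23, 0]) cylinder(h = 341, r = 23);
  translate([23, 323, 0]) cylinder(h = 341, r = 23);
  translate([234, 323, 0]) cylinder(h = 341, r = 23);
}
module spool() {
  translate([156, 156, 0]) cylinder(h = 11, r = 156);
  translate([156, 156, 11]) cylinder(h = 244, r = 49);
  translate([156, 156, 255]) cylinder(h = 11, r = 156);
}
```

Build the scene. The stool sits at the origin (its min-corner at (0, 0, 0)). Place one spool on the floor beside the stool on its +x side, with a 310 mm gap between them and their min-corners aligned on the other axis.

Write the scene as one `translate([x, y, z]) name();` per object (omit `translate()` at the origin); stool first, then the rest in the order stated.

stool();
translate([567, 0, 0]) spool();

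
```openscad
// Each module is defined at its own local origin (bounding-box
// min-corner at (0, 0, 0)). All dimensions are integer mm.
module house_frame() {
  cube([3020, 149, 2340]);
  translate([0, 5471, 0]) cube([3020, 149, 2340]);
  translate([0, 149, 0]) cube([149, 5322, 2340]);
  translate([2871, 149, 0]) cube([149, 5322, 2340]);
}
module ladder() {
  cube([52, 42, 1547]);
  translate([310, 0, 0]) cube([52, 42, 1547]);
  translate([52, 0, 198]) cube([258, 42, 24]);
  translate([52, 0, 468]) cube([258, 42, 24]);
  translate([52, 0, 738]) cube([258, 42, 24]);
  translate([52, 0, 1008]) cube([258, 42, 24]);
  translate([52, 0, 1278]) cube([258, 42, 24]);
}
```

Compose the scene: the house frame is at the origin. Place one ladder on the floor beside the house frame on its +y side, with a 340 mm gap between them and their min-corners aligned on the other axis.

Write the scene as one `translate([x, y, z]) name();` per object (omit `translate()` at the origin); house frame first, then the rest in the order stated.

house_frame();
translate([0, 5960, 0]) ladder();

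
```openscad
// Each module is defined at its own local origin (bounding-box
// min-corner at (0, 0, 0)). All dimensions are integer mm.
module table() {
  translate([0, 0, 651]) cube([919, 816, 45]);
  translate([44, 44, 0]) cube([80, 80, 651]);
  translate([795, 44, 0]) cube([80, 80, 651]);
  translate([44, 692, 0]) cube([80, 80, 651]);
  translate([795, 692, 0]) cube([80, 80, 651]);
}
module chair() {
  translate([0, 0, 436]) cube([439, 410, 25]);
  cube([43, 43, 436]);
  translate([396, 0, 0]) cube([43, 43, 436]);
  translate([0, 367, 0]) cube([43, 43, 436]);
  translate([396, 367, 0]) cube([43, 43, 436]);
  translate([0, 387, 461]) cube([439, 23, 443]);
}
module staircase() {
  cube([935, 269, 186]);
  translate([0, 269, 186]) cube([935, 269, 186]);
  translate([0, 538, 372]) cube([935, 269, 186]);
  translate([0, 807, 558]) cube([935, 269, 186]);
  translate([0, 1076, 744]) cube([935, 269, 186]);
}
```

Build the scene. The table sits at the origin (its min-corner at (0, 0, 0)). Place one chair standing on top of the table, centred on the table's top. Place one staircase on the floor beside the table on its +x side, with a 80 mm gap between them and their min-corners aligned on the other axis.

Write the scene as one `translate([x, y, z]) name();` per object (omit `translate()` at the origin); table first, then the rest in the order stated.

table();
translate([240, 203, 696]) chair();
translate([999, 0, 0]) staircase();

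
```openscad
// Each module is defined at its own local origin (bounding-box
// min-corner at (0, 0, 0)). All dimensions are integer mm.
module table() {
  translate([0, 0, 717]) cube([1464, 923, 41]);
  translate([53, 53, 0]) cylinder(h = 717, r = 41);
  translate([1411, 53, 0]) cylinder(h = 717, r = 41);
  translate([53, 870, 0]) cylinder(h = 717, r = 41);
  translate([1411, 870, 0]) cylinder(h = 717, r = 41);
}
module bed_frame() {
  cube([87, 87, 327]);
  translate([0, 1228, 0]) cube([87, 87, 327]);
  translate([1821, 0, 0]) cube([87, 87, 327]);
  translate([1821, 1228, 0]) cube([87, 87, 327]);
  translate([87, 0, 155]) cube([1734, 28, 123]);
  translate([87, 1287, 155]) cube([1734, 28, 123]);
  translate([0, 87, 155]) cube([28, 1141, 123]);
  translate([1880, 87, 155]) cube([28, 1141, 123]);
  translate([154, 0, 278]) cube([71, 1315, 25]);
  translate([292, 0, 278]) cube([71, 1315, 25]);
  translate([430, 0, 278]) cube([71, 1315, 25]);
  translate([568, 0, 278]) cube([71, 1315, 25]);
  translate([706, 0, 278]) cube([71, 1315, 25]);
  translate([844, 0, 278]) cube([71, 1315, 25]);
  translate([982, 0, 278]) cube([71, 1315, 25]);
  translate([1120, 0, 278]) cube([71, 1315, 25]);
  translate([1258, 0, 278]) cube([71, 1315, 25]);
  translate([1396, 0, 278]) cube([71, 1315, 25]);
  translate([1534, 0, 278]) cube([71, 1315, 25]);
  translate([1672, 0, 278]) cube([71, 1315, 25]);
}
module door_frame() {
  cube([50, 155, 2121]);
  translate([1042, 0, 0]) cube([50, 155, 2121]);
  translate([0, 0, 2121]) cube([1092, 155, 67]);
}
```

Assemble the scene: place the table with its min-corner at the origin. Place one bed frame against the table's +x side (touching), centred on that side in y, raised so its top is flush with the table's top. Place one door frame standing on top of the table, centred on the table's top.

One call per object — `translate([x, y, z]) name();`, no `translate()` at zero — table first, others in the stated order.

table();
translate([1464, -196, 431]) bed_frame();
translate([186, 384, 758]) door_frame();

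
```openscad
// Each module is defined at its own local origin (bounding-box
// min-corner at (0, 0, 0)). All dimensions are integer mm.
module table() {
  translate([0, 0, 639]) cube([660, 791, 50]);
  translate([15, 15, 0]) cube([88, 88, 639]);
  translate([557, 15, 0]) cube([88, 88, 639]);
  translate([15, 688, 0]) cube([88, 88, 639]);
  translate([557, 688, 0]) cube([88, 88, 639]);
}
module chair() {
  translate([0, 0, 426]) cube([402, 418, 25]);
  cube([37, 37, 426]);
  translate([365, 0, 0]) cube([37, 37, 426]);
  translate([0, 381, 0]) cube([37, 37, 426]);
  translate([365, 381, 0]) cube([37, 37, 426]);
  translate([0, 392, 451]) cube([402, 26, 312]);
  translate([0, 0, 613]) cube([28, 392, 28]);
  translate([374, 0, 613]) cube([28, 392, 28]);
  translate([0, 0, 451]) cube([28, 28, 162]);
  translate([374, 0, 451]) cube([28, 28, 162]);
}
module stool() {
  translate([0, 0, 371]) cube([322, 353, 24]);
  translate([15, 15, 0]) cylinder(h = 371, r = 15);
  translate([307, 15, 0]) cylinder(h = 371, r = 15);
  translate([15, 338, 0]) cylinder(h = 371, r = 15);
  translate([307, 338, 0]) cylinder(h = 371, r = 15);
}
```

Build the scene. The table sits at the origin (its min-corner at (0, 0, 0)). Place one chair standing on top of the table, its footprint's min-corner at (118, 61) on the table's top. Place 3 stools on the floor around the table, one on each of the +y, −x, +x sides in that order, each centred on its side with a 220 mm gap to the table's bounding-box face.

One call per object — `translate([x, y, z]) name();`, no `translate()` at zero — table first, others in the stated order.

table();
translate([118, 61, 689]) chair();
translate([169, 1011, 0]) stool();
translate([-542, 219, 0]) stool();
translate([880, 219, 0]) stool();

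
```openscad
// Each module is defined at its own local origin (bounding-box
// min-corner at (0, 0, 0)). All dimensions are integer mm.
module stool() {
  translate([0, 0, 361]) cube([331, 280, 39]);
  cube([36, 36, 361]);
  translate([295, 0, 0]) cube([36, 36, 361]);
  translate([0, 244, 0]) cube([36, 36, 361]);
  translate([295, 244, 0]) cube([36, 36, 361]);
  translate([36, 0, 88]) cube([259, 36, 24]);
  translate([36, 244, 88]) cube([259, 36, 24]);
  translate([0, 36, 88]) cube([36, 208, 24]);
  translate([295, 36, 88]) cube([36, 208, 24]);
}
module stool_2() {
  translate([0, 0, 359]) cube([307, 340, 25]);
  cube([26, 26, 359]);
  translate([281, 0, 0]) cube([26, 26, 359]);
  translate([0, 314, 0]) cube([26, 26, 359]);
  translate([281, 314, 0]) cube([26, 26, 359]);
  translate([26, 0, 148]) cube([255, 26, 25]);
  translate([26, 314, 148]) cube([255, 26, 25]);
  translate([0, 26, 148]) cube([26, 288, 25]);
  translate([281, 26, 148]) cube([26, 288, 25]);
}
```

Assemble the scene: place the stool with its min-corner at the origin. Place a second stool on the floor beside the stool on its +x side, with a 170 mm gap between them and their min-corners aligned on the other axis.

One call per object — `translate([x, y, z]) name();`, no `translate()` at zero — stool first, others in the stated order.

stool();
translate([501, 0, 0]) stool_2();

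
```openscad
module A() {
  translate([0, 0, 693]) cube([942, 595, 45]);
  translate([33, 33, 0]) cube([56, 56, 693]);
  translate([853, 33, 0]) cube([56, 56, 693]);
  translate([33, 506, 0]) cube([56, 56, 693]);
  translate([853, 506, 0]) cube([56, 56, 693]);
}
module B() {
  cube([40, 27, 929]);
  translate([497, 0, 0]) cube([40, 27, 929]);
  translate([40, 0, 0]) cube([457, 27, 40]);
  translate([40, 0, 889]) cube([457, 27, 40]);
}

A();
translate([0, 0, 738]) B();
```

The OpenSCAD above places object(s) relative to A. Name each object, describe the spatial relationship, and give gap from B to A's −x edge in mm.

The picture frame's min-x is at 0; the table's min-x is 0; gap = 0 mm.

A is a table. B is a picture frame. The picture frame is on top of the table. The gap from the picture frame to the table's −x edge is 0 mm.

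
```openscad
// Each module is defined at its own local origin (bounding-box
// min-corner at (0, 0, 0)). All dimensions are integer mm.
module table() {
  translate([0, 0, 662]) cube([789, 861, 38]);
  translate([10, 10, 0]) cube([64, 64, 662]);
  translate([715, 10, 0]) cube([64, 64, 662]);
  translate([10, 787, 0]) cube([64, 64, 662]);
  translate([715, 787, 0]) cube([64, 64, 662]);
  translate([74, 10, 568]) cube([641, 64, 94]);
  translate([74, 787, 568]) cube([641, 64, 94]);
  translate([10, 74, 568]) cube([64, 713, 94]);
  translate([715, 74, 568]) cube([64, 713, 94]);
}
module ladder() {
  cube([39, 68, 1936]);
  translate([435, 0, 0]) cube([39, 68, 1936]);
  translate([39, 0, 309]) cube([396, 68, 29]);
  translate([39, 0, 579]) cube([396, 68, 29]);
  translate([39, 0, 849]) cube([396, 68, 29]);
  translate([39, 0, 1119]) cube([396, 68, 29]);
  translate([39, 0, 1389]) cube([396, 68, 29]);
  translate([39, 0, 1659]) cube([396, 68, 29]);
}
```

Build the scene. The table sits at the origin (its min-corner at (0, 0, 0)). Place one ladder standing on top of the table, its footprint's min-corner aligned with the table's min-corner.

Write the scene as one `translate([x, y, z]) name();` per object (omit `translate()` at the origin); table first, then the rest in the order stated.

table();
translate([0, 0, 700]) ladder();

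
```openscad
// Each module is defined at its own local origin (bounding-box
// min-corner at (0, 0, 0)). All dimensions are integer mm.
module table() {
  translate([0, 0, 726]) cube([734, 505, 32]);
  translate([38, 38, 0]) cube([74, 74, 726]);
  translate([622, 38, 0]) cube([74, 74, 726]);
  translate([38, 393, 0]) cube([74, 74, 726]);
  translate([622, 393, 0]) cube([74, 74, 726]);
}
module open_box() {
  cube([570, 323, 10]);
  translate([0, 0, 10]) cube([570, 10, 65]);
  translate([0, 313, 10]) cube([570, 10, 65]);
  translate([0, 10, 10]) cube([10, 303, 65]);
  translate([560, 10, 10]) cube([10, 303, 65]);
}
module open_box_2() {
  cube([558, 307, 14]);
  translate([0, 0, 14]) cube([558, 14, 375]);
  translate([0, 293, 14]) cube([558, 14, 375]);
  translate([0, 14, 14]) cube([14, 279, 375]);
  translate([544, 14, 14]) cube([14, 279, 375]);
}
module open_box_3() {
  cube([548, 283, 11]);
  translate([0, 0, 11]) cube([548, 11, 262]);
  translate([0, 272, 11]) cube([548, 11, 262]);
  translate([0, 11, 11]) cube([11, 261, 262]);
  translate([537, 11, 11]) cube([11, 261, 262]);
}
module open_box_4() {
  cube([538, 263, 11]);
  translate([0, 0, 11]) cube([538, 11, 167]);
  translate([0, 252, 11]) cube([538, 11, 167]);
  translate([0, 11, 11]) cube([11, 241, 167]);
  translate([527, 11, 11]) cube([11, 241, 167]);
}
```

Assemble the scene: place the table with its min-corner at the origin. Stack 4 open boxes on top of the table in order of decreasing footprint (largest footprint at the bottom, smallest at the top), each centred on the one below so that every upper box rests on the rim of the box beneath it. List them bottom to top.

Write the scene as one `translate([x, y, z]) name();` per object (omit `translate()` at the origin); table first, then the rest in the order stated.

table();
translate([82, 91, 758]) open_box();
translate([88, 99, 833]) open_box_2();
translate([93, 111, 1222]) open_box_3();
translate([98, 121, 1495]) open_box_4();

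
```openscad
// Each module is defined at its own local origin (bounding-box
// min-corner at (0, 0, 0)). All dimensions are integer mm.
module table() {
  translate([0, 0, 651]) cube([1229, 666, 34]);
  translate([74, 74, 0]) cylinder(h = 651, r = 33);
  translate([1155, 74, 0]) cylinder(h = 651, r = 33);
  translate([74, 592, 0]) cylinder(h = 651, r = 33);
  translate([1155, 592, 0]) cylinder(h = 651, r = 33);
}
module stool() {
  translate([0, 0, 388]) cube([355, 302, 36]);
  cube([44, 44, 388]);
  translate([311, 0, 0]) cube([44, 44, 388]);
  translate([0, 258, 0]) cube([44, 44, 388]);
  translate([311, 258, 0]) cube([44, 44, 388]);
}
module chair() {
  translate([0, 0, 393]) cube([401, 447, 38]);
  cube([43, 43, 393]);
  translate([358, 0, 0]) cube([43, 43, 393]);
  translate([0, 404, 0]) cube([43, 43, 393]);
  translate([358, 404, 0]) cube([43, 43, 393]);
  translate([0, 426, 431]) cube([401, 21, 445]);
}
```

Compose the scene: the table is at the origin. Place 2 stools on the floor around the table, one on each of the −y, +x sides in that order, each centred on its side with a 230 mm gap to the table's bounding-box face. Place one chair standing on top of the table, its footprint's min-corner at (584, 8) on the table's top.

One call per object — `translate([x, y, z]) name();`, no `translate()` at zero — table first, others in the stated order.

table();
translate([437, -532, 0]) stool();
translate([1459, 182, 0]) stool();
translate([584, 8, 685]) chair();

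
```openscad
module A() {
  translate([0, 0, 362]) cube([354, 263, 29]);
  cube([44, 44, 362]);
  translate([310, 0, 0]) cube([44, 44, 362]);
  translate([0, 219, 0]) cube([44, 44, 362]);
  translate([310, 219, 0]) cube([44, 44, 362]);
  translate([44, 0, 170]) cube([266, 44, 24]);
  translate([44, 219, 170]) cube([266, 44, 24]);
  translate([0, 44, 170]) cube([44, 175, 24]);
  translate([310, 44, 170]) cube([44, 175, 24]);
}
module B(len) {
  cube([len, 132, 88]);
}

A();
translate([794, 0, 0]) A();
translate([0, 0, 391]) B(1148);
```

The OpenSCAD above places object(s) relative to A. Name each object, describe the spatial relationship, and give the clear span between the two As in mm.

Second stool starts at x = 794; first ends at x = 354; clear span = 794 − 354 = 440 mm.

A is a stool. B is a beam. A beam spans the tops of two stools. The clear span between the two stools is 440 mm.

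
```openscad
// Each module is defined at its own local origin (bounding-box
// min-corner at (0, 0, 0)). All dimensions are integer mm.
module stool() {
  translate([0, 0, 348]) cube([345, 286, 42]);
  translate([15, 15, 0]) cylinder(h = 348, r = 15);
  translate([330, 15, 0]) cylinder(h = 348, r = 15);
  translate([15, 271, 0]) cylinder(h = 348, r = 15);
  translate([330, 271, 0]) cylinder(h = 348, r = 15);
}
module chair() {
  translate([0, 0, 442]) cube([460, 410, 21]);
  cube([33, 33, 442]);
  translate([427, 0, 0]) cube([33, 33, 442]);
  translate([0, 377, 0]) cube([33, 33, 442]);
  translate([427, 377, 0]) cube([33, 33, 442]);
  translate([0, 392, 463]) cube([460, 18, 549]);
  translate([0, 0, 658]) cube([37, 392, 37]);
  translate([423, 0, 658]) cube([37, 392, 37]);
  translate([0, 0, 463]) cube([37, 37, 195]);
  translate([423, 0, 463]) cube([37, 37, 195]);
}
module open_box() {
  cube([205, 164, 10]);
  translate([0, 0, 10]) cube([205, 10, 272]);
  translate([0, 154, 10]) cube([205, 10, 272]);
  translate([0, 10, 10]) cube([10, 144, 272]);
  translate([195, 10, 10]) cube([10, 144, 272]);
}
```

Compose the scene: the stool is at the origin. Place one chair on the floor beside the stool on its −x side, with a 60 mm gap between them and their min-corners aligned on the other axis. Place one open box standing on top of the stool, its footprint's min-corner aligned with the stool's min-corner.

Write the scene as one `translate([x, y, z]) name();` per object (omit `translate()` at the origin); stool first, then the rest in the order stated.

stool();
translate([-520, 0, 0]) chair();
translate([0, 0, 390]) open_box();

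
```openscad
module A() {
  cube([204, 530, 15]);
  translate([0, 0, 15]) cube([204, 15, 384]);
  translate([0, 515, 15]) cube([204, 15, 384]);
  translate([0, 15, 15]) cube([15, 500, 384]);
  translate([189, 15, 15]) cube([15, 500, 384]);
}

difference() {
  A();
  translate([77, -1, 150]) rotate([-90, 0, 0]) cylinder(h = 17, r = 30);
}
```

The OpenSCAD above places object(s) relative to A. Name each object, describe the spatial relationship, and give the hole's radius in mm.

A is an open box. The open box has a circular hole through its front wall. The hole's radius is 30 mm.

The subtracted cylinder has r = 30 mm.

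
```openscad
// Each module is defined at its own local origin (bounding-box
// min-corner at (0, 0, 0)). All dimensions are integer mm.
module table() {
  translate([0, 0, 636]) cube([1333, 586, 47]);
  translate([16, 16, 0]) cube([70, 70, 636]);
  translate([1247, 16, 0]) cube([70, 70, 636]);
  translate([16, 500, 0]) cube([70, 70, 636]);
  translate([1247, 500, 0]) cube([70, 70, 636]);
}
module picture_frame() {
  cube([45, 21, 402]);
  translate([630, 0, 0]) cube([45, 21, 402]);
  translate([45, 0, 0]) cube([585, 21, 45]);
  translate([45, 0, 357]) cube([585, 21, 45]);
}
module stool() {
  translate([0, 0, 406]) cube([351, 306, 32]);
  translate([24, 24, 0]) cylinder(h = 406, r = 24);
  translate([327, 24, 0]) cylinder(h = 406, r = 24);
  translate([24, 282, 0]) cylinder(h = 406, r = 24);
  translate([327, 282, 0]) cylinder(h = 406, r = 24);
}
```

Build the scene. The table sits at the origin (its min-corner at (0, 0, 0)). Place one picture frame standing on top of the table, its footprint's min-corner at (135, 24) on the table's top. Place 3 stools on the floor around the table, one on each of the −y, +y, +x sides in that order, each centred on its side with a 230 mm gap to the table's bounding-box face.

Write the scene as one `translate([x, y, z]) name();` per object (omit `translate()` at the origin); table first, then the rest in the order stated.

table();
translate([135, 24, 683]) picture_frame();
translate([491, -536, 0]) stool();
translate([491, 816, 0]) stool();
translate([1563, 140, 0]) stool();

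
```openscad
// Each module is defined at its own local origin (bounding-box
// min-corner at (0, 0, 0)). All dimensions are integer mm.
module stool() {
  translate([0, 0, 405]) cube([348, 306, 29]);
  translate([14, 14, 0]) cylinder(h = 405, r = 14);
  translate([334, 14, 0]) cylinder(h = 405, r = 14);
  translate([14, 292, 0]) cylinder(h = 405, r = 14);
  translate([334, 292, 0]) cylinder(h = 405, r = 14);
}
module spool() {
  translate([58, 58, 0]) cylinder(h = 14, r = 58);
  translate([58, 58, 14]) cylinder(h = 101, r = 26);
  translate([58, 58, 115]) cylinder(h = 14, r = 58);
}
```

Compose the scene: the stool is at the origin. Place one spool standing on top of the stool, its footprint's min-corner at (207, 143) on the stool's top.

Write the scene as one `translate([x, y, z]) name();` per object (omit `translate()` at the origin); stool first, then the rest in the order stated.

stool();
translate([207, 143, 434]) spool();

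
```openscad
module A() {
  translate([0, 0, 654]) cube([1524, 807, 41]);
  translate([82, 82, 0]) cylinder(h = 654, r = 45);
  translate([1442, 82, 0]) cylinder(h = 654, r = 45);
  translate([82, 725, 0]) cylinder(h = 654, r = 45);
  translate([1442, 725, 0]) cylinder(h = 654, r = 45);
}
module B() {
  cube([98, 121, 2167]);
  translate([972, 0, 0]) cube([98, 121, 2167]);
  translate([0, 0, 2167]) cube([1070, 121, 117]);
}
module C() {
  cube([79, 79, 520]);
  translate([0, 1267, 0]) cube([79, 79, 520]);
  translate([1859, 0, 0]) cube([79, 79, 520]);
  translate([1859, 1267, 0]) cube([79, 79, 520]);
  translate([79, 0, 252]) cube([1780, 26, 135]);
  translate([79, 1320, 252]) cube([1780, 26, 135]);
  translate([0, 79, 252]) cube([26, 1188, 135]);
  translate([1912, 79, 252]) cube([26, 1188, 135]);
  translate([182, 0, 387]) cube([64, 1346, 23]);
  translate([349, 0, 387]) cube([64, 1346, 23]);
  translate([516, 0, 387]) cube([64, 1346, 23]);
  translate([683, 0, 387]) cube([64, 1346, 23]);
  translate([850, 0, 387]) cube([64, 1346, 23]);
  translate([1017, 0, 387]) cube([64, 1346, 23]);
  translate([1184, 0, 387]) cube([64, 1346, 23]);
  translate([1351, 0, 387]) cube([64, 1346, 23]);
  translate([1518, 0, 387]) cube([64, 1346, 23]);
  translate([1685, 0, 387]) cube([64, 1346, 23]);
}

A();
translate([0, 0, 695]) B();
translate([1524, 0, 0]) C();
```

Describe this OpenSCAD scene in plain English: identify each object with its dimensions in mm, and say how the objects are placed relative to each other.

A is a table: top 1524 mm (x) × 807 mm (y), 41 mm thick, upper face at z = 695 mm, on four round legs of 90 mm diameter, each leg's bounding box inset 37 mm from the nearest pair of top edges, running from z = 0 to the bottom of the top.

B is a rectangular door frame: two vertical jambs of 98×121 mm section, 2167 mm tall, with a clear opening 874 mm wide between their inner faces. A header 117 mm tall and 121 mm deep lies on top of the jambs and spans the full outside width.

C is a bed frame 1938 mm long (x) by 1346 mm wide (y). Four 79×79 mm corner posts, 520 mm tall, at the corners of the footprint. Four rails of 26 mm thickness and 135 mm height run between adjacent posts with their undersides at z = 252 mm, their outer faces flush with the outside of the frame (the two x-running rails run between the posts' inner faces; the two y-running rails run between the posts' inner faces). 10 slats, each 64 mm wide (x) and 23 mm thick, lie across the top of the two x-running rails, running the full 1346 mm width of the frame in y; the slats are evenly spaced along x between the inner faces of the end posts with equal gaps (rounded down to the nearest mm) at the −x end and between each pair — any rounding remainder accumulates at the +x end.

The door frame is on top of the table. The bed frame is against the table's +x side, with their −y faces flush.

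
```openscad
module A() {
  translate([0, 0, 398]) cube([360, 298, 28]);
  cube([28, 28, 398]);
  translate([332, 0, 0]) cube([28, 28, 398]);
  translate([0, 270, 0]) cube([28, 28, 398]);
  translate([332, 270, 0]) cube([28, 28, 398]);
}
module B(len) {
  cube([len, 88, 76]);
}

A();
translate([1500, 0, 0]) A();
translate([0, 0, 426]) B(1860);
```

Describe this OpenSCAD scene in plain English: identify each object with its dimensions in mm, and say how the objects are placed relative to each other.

A is a simple wooden stool: a rectangular seat 360 mm (x) by 298 mm (y), 28 mm thick, top face at z = 426 mm, on four square legs, each 28×28 mm in cross-section. The legs rest on z = 0, each flush with a corner of the seat.

B is a rectangular beam 1860 mm long (x), 88 mm deep (y), 76 mm thick (z).

The beam spans the tops of two stools placed 1140 mm apart, resting at z = 426 mm.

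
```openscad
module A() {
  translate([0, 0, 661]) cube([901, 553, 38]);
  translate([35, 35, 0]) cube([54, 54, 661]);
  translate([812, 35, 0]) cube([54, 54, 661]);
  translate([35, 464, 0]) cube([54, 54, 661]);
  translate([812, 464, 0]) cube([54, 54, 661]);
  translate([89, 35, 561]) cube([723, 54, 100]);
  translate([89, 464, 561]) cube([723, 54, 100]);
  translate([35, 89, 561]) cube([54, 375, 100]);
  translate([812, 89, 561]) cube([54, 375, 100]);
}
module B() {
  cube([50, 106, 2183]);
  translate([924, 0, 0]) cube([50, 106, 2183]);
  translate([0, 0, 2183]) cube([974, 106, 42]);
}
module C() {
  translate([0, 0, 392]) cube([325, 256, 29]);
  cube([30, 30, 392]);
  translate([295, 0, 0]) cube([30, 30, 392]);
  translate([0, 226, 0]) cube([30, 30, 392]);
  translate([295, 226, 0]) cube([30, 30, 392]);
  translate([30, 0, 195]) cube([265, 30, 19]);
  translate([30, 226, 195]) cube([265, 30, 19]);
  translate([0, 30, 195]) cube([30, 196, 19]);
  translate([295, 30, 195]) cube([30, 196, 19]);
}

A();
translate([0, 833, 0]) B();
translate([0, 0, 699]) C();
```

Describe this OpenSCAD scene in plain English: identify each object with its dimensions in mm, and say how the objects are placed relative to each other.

A is a rectangular dining table. The top is 901×553×38 mm with its upper surface at z = 699 mm. It stands on four 54×54 mm square legs, each inset 35 mm from the nearest pair of top edges, running from the floor to the underside of the top. Four apron rails, 54 mm thick and 100 mm tall, run between adjacent legs with their top edges flush with the underside of the top and their outer faces flush with the legs' outer faces.

B is a rectangular door frame: two vertical jambs of 50×106 mm section, 2183 mm tall, with a clear opening 874 mm wide between their inner faces. A header 42 mm tall and 106 mm deep lies on top of the jambs and spans the full outside width.

C is a four-legged stool. The seat is a 325×256×29 mm slab whose top surface is at z = 421 mm; four square legs, each 30×30 mm in cross-section, run from the floor (z = 0) to the underside of the seat, each flush with a corner of the seat. Four stretchers, 30 mm wide and 19 mm tall, connect adjacent legs with their undersides at z = 195 mm, each running between the inner faces of the legs it joins and aligned with the legs' outer faces on the other axis.

The door frame is on the floor beside the table on its +y side. The stool is on top of the table.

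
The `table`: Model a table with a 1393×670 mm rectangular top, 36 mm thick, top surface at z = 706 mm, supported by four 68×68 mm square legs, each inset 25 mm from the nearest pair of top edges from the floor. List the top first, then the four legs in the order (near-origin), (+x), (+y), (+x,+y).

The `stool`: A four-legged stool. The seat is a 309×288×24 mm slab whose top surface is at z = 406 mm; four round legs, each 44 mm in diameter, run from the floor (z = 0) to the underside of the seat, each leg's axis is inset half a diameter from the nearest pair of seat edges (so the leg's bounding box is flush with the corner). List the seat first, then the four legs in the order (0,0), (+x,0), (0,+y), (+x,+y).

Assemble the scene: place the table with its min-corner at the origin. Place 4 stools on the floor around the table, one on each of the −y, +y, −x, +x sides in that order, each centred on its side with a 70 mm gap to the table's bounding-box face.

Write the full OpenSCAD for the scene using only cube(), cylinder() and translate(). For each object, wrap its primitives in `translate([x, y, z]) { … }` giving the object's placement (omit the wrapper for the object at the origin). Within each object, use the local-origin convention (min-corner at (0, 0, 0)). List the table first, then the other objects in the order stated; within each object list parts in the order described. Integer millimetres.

translate([0, 0, 670]) cube([1393, 670, 36]);
translate([25, 25, 0]) cube([68, 68, 670]);
translate([1300, 25, 0]) cube([68, 68, 670]);
translate([25, 577, 0]) cube([68, 68, 670]);
translate([1300, 577, 0]) cube([68, 68, 670]);
translate([542, -358, 0]) {
  translate([0, 0, 382]) cube([309, 288, 24]);
  translate([22, 22, 0]) cylinder(h = 382, r = 22);
  translate([287, 22, 0]) cylinder(h = 382, r = 22);
  translate([22, 266, 0]) cylinder(h = 382, r = 22);
  translate([287, 266, 0]) cylinder(h = 382, r = 22);
}
translate([542, 740, 0]) {
  translate([0, 0, 382]) cube([309, 288, 24]);
  translate([22, 22, 0]) cylinder(h = 382, r = 22);
  translate([287, 22, 0]) cylinder(h = 382, r = 22);
  translate([22, 266, 0]) cylinder(h = 382, r = 22);
  translate([287, 266, 0]) cylinder(h = 382, r = 22);
}
translate([-379, 191, 0]) {
  translate([0, 0, 382]) cube([309, 288, 24]);
  translate([22, 22, 0]) cylinder(h = 382, r = 22);
  translate([287, 22, 0]) cylinder(h = 382, r = 22);
  translate([22, 266, 0]) cylinder(h = 382, r = 22);
  translate([287, 266, 0]) cylinder(h = 382, r = 22);
}
translate([1463, 191, 0]) {
  translate([0, 0, 382]) cube([309, 288, 24]);
  translate([22, 22, 0]) cylinder(h = 382, r = 22);
  translate([287, 22, 0]) cylinder(h = 382, r = 22);
  translate([22, 266, 0]) cylinder(h = 382, r = 22);
  translate([287, 266, 0]) cylinder(h = 382, r = 22);
}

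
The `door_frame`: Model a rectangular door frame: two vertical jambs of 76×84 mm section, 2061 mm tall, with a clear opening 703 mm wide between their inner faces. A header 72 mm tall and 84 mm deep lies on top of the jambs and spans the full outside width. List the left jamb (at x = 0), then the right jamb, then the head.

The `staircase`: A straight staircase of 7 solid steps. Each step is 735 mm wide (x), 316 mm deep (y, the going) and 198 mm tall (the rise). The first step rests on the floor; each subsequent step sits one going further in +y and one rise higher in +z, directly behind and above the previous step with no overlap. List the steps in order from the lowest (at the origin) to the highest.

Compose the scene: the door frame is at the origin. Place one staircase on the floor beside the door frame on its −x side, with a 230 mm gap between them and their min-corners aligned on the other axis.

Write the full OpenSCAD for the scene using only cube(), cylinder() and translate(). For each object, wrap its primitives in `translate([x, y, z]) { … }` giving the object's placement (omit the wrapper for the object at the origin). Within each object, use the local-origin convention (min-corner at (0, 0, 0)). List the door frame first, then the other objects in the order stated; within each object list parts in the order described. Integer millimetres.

cube([76, 84, 2061]);
translate([779, 0, 0]) cube([76, 84, 2061]);
translate([0, 0, 2061]) cube([855, 84, 72]);
translate([-965, 0, 0]) {
  cube([735, 316, 198]);
  translate([0, 316, 198]) cube([735, 316, 198]);
  translate([0, 632, 396]) cube([735, 316, 198]);
  translate([0, 948, 594]) cube([735, 316, 198]);
  translate([0, 1264, 792]) cube([735, 316, 198]);
  translate([0, 1580, 990]) cube([735, 316, 198]);
  translate([0, 1896, 1188]) cube([735, 316, 198]);
}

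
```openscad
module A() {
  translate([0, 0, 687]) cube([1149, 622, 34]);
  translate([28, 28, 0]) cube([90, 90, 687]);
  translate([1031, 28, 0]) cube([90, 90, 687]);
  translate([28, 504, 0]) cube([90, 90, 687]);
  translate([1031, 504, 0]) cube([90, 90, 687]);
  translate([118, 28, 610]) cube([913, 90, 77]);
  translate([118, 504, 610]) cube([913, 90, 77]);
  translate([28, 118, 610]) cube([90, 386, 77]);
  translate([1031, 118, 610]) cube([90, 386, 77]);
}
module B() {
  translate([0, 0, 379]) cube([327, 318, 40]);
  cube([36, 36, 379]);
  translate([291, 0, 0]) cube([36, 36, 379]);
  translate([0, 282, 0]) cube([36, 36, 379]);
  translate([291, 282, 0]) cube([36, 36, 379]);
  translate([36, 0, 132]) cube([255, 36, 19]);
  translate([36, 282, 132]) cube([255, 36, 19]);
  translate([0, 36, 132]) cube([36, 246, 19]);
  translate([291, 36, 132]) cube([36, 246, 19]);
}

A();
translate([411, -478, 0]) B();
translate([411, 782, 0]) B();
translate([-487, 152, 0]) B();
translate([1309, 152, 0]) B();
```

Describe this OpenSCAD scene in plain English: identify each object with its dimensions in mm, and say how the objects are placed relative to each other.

A is a rectangular dining table. The top is 1149×622×34 mm with its upper surface at z = 721 mm. It stands on four 90×90 mm square legs, each inset 28 mm from the nearest pair of top edges, running from the floor to the underside of the top. Four apron rails, 90 mm thick and 77 mm tall, run between adjacent legs with their top edges flush with the underside of the top and their outer faces flush with the legs' outer faces.

B is a four-legged stool. The seat is 327×318 mm, 40 mm thick, top at z = 419 mm. It stands on four square legs, each 36×36 mm in cross-section, from z = 0 to the seat underside, each flush with a corner of the seat. Four stretchers, 36 mm wide and 19 mm tall, connect adjacent legs with their undersides at z = 132 mm, each running between the inner faces of the legs it joins and aligned with the legs' outer faces on the other axis.

Four stools sit around the table at the −y, +y, −x, +x sides.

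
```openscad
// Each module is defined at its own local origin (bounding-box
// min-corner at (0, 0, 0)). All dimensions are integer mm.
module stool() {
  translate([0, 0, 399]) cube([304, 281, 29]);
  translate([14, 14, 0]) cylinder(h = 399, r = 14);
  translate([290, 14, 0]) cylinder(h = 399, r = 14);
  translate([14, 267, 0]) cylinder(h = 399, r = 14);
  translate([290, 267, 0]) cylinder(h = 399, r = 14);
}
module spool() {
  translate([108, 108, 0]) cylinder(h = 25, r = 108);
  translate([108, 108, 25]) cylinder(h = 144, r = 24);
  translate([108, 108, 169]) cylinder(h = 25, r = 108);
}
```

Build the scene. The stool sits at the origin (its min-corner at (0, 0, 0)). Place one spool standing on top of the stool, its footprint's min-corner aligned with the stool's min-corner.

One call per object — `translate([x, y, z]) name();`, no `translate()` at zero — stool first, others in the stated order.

stool();
translate([0, 0, 428]) spool();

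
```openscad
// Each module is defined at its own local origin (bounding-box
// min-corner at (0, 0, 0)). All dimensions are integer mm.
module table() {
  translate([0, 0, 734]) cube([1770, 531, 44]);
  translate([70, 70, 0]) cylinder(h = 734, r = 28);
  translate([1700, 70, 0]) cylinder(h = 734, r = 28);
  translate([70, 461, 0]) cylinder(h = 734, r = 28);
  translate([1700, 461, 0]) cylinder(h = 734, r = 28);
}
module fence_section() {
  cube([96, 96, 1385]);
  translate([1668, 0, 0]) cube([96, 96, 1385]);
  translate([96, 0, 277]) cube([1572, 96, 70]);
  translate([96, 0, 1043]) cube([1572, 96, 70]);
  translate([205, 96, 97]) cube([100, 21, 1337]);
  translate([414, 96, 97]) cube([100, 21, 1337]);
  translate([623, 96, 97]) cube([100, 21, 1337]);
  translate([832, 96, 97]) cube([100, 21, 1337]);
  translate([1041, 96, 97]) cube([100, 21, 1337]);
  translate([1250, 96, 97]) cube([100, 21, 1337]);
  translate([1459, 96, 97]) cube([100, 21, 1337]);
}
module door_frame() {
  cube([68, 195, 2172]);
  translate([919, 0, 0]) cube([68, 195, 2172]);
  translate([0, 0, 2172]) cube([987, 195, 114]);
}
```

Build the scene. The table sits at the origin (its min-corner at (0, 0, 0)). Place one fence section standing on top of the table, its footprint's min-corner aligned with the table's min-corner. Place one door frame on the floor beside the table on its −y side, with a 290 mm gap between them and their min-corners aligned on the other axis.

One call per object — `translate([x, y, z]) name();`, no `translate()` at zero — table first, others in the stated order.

table();
translate([0, 0, 778]) fence_section();
translate([0, -485, 0]) door_frame();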